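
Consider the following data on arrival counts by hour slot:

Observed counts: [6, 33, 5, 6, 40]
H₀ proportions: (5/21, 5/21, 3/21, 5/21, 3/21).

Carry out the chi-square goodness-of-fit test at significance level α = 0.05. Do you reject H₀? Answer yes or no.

n = 90; E_i = n·p_i = [21.43, 21.43, 12.86, 21.43, 12.86]
χ² = (6−21.43)²/21.43 + (33−21.43)²/21.43 + (5−12.86)²/12.86 + (6−21.43)²/21.43 + (40−12.86)²/12.86 = 90.5689
df = 4
p-value (upper-tail) = 0.00000
At α=0.05: p < α → reject H₀

reject H₀: yes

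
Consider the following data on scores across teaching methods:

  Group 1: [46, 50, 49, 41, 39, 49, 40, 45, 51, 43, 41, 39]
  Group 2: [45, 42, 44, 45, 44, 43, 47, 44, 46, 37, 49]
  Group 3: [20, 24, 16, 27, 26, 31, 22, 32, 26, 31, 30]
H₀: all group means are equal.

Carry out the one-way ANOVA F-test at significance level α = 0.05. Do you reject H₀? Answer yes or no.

Group means [44.42, 44.18, 25.91], grand mean 38.353
SSB = Σnᵢ(x̄ᵢ−x̄)² = 2518.303; SSW = ΣΣ(x−x̄ᵢ)² = 575.462
MSB = 2518.303/2 = 1259.1513; MSW = 575.462/31 = 18.5633
F = MSB/MSW = 67.8302
df = (2, 31)
p-value (upper-tail) = 0.00000
At α=0.05: p < α → reject H₀

reject H₀: yes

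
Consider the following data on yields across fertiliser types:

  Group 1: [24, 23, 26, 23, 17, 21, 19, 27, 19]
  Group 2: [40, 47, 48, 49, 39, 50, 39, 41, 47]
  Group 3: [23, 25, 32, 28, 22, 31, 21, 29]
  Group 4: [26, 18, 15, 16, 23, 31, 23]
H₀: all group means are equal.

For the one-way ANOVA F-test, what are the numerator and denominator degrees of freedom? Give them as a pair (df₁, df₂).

k = 4 groups, N = 33 total
df = (k−1, N−k) = (4−1, 33−4) = (3, 29)

degrees of freedom = [3, 29]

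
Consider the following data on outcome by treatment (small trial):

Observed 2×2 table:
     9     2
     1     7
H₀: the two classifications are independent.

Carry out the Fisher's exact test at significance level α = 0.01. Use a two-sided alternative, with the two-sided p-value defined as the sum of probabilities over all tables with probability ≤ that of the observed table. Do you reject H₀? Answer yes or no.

reject H₀: yes

Margins: r₁=11, r₂=8, c₁=10, c₂=9, n=19
p_obs = C(11,9)·C(8,1)/C(19,10); sum pmf over tables with pmf ≤ p_obs
p-value (two-sided) = 0.00548
At α=0.01: p < α → reject H₀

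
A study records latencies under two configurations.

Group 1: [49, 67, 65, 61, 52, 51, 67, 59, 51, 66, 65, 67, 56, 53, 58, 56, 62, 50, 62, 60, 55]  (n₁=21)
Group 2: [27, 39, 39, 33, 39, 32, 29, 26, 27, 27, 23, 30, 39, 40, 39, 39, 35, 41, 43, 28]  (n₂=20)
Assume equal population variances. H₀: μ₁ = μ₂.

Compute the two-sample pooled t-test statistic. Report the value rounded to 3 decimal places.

test statistic = 12.892

x̄₁=58.667, s₁=6.175, n₁=21
x̄₂=33.750, s₂=6.197, n₂=20
s_p² = [20·6.175² + 19·6.197²]/39 = 38.2671
SE = √(s_p²·(1/21+1/20)) = 1.9328
t = (58.667−33.750)/1.9328 = 12.8917
df = 39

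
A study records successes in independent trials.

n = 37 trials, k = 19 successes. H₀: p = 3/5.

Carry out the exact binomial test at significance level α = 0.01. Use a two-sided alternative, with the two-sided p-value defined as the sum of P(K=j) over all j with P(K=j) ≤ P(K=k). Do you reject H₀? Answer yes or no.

Exact binomial: n=37, k=19, p₀=3/5=0.6000
P(X=j) = C(n,j)·p₀^j·(1−p₀)^(n−j); p = Σ P(X=j) over j with P(X=j) ≤ P(X=19)
p-value (two-sided) = 0.31533
At α=0.01: p ≥ α → fail to reject H₀

reject H₀: no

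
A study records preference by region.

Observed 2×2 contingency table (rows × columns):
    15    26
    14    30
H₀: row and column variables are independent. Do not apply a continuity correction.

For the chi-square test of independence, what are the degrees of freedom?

degrees of freedom = 1

df = (r−1)(c−1) = (2−1)·(2−1) = 1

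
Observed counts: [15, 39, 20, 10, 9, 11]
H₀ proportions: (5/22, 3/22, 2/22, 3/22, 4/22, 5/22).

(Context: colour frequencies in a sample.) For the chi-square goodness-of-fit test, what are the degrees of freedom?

df = k − 1 = 6 − 1 = 5

degrees of freedom = 5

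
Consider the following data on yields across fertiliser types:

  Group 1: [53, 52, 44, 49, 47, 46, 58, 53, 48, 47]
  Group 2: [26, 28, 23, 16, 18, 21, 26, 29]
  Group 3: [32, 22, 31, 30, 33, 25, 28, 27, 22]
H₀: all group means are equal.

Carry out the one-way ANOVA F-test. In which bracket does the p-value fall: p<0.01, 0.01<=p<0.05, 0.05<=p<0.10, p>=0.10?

Group means [49.70, 23.38, 27.78], grand mean 34.593
SSB = Σnᵢ(x̄ᵢ−x̄)² = 3706.988; SSW = ΣΣ(x−x̄ᵢ)² = 451.531
MSB = 3706.988/2 = 1853.4940; MSW = 451.531/24 = 18.8138
F = MSB/MSW = 98.5179
df = (2, 24)
p-value (upper-tail) = 0.00000
→ bracket: p<0.01

p-value bracket: p<0.01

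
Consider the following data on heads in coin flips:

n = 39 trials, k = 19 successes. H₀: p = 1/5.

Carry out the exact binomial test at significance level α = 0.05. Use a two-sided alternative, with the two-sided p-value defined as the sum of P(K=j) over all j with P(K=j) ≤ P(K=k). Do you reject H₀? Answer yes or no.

reject H₀: yes

Exact binomial: n=39, k=19, p₀=1/5=0.2000
P(X=j) = C(n,j)·p₀^j·(1−p₀)^(n−j); p = Σ P(X=j) over j with P(X=j) ≤ P(X=19)
p-value (two-sided) = 0.00006
At α=0.05: p < α → reject H₀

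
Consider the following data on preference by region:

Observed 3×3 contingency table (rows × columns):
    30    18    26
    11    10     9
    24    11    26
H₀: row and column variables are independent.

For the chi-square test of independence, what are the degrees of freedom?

degrees of freedom = 4

df = (r−1)(c−1) = (3−1)·(3−1) = 4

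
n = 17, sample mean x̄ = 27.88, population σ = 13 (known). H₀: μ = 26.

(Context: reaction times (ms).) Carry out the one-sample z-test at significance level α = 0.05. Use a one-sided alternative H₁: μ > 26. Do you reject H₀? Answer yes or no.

reject H₀: no

SE = σ/√n = 13/√17 = 3.1530
z = (x̄−μ₀)/SE = (27.88−26)/3.1530 = 0.5963
p-value (one-sided, H₁ greater) = 0.27550
At α=0.05: p ≥ α → fail to reject H₀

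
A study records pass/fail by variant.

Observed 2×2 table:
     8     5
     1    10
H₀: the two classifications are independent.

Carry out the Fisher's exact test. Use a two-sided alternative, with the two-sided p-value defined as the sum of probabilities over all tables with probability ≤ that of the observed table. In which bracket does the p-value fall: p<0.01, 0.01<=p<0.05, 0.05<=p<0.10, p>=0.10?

p-value bracket: 0.01<=p<0.05

Margins: r₁=13, r₂=11, c₁=9, c₂=15, n=24
p_obs = C(13,8)·C(11,1)/C(24,9); sum pmf over tables with pmf ≤ p_obs
p-value (two-sided) = 0.01306
→ bracket: 0.01<=p<0.05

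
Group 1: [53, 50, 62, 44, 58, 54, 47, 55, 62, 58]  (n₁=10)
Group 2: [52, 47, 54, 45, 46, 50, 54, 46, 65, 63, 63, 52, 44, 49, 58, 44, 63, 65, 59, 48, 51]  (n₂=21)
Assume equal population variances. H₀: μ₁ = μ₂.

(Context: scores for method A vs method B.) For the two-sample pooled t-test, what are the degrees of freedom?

degrees of freedom = 29

df = n₁ + n₂ − 2 = 10 + 21 − 2 = 29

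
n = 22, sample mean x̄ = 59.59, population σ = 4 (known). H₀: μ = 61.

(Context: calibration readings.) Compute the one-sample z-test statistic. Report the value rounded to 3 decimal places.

SE = σ/√n = 4/√22 = 0.8528
z = (x̄−μ₀)/SE = (59.59−61)/0.8528 = -1.6534

test statistic = -1.653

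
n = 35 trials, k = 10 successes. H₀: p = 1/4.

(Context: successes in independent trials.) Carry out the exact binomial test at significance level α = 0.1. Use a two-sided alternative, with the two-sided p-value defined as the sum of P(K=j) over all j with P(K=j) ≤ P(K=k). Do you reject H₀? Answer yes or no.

reject H₀: no

Exact binomial: n=35, k=10, p₀=1/4=0.2500
P(X=j) = C(n,j)·p₀^j·(1−p₀)^(n−j); p = Σ P(X=j) over j with P(X=j) ≤ P(X=10)
p-value (two-sided) = 0.69596
At α=0.1: p ≥ α → fail to reject H₀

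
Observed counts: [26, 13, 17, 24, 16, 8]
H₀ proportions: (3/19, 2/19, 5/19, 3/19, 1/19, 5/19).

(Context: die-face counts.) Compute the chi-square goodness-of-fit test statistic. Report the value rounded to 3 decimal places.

n = 104; E_i = n·p_i = [16.42, 10.95, 27.37, 16.42, 5.47, 27.37]
χ² = (26−16.42)²/16.42 + (13−10.95)²/10.95 + (17−27.37)²/27.37 + (24−16.42)²/16.42 + (16−5.47)²/5.47 + (8−27.37)²/27.37 = 47.3484
df = 5

test statistic = 47.348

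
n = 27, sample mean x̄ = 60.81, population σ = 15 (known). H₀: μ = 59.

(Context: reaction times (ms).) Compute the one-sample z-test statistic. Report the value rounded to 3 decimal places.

SE = σ/√n = 15/√27 = 2.8868
z = (x̄−μ₀)/SE = (60.81−59)/2.8868 = 0.6270

test statistic = 0.627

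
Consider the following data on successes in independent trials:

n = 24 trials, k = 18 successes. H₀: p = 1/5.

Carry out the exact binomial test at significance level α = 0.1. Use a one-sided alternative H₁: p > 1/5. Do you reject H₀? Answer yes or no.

Exact binomial: n=24, k=18, p₀=1/5=0.2000
P(X≥18) from Σ C(n,i)·p₀^i·(1−p₀)^(n−i)
p-value (one-sided, H₁ greater) = 0.00000
At α=0.1: p < α → reject H₀

reject H₀: yes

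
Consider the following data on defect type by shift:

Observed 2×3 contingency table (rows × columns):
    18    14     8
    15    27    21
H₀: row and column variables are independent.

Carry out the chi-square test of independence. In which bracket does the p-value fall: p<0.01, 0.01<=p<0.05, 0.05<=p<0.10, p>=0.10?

p-value bracket: 0.05<=p<0.10

Row totals [40, 63], col totals [33, 41, 29], n=103
χ² = (18−12.82)²/12.82 + (14−15.92)²/15.92 + (8−11.26)²/11.26 + (15−20.18)²/20.18 + (27−25.08)²/25.08 + (21−17.74)²/17.74 = 5.3533
df = 2
p-value (upper-tail) = 0.06879
→ bracket: 0.05<=p<0.10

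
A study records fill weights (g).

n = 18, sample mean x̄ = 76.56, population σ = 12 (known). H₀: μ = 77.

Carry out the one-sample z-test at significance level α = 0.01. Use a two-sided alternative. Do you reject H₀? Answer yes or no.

reject H₀: no

SE = σ/√n = 12/√18 = 2.8284
z = (x̄−μ₀)/SE = (76.56−77)/2.8284 = -0.1556
p-value (two-sided) = 0.87638
At α=0.01: p ≥ α → fail to reject H₀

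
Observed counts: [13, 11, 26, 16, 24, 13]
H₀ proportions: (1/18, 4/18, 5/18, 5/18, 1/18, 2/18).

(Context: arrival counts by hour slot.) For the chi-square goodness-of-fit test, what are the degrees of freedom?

degrees of freedom = 5

df = k − 1 = 6 − 1 = 5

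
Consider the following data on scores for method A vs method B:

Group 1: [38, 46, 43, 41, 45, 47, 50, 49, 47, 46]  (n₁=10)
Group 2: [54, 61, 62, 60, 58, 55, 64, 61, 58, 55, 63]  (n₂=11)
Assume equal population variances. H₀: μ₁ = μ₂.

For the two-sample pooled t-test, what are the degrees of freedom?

degrees of freedom = 19

df = n₁ + n₂ − 2 = 10 + 11 − 2 = 19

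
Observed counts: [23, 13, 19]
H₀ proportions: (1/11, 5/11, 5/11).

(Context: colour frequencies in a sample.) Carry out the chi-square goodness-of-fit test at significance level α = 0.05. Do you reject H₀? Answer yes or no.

n = 55; E_i = n·p_i = [5.00, 25.00, 25.00]
χ² = (23−5.00)²/5.00 + (13−25.00)²/25.00 + (19−25.00)²/25.00 = 72.0000
df = 2
p-value (upper-tail) = 0.00000
At α=0.05: p < α → reject H₀

reject H₀: yes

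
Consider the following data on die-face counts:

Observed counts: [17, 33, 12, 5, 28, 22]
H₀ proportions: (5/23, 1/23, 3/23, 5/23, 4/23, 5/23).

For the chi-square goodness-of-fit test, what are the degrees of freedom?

degrees of freedom = 5

df = k − 1 = 6 − 1 = 5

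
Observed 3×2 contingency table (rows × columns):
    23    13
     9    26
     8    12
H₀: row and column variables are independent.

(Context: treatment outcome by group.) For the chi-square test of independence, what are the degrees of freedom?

degrees of freedom = 2

df = (r−1)(c−1) = (3−1)·(2−1) = 2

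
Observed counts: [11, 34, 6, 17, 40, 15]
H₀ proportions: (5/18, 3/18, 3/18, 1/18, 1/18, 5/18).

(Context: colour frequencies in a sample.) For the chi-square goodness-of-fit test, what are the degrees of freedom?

degrees of freedom = 5

df = k − 1 = 6 − 1 = 5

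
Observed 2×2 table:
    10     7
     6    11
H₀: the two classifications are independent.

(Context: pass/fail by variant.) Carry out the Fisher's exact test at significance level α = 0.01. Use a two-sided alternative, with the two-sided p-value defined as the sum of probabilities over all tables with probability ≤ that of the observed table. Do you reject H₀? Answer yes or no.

reject H₀: no

Margins: r₁=17, r₂=17, c₁=16, c₂=18, n=34
p_obs = C(17,10)·C(17,6)/C(34,16); sum pmf over tables with pmf ≤ p_obs
p-value (two-sided) = 0.30283
At α=0.01: p ≥ α → fail to reject H₀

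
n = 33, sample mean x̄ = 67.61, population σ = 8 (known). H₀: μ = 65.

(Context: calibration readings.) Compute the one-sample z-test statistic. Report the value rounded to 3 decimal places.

test statistic = 1.874

SE = σ/√n = 8/√33 = 1.3926
z = (x̄−μ₀)/SE = (67.61−65)/1.3926 = 1.8742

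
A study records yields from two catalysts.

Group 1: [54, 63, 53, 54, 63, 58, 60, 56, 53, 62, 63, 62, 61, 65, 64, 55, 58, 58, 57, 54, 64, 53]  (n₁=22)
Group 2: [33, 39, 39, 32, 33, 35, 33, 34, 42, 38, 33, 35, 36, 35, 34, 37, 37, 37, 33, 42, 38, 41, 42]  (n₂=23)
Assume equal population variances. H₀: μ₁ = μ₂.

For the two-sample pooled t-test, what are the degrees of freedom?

degrees of freedom = 43

df = n₁ + n₂ − 2 = 22 + 23 − 2 = 43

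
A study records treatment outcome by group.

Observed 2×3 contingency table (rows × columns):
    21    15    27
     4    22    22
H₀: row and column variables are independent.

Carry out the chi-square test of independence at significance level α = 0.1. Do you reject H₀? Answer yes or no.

reject H₀: yes

Row totals [63, 48], col totals [25, 37, 49], n=111
χ² = (21−14.19)²/14.19 + (15−21.00)²/21.00 + (27−27.81)²/27.81 + (4−10.81)²/10.81 + (22−16.00)²/16.00 + (22−21.19)²/21.19 = 11.5790
df = 2
p-value (upper-tail) = 0.00306
At α=0.1: p < α → reject H₀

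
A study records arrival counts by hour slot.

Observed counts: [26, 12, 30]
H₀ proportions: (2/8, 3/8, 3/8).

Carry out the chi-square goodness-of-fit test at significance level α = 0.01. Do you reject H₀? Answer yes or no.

reject H₀: yes

n = 68; E_i = n·p_i = [17.00, 25.50, 25.50]
χ² = (26−17.00)²/17.00 + (12−25.50)²/25.50 + (30−25.50)²/25.50 = 12.7059
df = 2
p-value (upper-tail) = 0.00174
At α=0.01: p < α → reject H₀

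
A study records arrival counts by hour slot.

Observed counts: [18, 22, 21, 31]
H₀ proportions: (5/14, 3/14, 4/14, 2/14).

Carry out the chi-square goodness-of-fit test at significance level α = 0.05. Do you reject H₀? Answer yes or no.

n = 92; E_i = n·p_i = [32.86, 19.71, 26.29, 13.14]
χ² = (18−32.86)²/32.86 + (22−19.71)²/19.71 + (21−26.29)²/26.29 + (31−13.14)²/13.14 = 32.3083
df = 3
p-value (upper-tail) = 0.00000
At α=0.05: p < α → reject H₀

reject H₀: yes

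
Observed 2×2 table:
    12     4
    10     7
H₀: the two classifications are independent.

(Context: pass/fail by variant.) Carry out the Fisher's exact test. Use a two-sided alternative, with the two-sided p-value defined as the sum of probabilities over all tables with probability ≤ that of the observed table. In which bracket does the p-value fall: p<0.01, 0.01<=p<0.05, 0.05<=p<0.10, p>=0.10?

p-value bracket: p>=0.10

Margins: r₁=16, r₂=17, c₁=22, c₂=11, n=33
p_obs = C(16,12)·C(17,10)/C(33,22); sum pmf over tables with pmf ≤ p_obs
p-value (two-sided) = 0.46464
→ bracket: p>=0.10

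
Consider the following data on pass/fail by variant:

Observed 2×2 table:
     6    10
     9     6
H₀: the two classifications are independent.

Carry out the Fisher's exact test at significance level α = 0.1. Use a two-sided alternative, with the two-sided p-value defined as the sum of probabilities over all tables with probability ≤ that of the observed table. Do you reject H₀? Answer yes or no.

Margins: r₁=16, r₂=15, c₁=15, c₂=16, n=31
p_obs = C(16,6)·C(15,9)/C(31,15); sum pmf over tables with pmf ≤ p_obs
p-value (two-sided) = 0.28897
At α=0.1: p ≥ α → fail to reject H₀

reject H₀: no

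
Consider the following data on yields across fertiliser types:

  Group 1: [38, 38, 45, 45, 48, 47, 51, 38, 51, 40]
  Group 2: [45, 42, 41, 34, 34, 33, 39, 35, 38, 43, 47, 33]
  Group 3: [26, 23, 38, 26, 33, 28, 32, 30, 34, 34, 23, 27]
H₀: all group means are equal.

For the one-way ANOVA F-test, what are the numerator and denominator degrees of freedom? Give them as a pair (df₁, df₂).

degrees of freedom = [2, 31]

k = 3 groups, N = 34 total
df = (k−1, N−k) = (3−1, 34−3) = (2, 31)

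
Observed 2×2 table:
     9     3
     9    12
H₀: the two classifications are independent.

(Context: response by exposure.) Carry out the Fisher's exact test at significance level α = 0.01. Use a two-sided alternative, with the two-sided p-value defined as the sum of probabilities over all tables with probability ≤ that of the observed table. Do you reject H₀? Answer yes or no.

reject H₀: no

Margins: r₁=12, r₂=21, c₁=18, c₂=15, n=33
p_obs = C(12,9)·C(21,9)/C(33,18); sum pmf over tables with pmf ≤ p_obs
p-value (two-sided) = 0.14507
At α=0.01: p ≥ α → fail to reject H₀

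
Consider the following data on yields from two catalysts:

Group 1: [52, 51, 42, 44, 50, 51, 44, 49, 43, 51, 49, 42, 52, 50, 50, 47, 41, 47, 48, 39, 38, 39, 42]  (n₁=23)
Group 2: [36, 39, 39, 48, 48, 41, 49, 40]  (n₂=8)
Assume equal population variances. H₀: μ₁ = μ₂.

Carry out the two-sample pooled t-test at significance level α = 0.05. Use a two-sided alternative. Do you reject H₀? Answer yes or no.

reject H₀: no

x̄₁=46.130, s₁=4.625, n₁=23
x̄₂=42.500, s₂=5.043, n₂=8
s_p² = [22·4.625² + 7·5.043²]/29 = 22.3658
SE = √(s_p²·(1/23+1/8)) = 1.9412
t = (46.130−42.500)/1.9412 = 1.8702
df = 29
p-value (two-sided) = 0.07158
At α=0.05: p ≥ α → fail to reject H₀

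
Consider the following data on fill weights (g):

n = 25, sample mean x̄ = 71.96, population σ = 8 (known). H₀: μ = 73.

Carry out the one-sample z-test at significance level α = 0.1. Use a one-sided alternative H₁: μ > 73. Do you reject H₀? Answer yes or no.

SE = σ/√n = 8/√25 = 1.6000
z = (x̄−μ₀)/SE = (71.96−73)/1.6000 = -0.6500
p-value (one-sided, H₁ greater) = 0.74215
At α=0.1: p ≥ α → fail to reject H₀

reject H₀: no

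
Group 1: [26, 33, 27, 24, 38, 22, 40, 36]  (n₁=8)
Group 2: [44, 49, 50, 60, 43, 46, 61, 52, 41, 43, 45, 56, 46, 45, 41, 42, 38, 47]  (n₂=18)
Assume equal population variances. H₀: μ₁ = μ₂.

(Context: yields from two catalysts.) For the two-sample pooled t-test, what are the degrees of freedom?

degrees of freedom = 24

df = n₁ + n₂ − 2 = 8 + 18 − 2 = 24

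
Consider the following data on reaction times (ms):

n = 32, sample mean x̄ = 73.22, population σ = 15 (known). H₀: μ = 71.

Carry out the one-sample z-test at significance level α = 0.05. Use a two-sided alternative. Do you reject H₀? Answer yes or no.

reject H₀: no

SE = σ/√n = 15/√32 = 2.6517
z = (x̄−μ₀)/SE = (73.22−71)/2.6517 = 0.8372
p-value (two-sided) = 0.40247
At α=0.05: p ≥ α → fail to reject H₀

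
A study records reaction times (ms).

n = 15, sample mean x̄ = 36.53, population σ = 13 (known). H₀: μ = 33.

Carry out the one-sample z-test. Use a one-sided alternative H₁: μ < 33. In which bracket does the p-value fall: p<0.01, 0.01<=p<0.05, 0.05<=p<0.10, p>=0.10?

SE = σ/√n = 13/√15 = 3.3566
z = (x̄−μ₀)/SE = (36.53−33)/3.3566 = 1.0517
p-value (one-sided, H₁ less) = 0.85352
→ bracket: p>=0.10

p-value bracket: p>=0.10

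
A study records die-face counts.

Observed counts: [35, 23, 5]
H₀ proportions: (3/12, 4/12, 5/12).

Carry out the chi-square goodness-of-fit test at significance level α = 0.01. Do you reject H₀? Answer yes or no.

n = 63; E_i = n·p_i = [15.75, 21.00, 26.25]
χ² = (35−15.75)²/15.75 + (23−21.00)²/21.00 + (5−26.25)²/26.25 = 40.9206
df = 2
p-value (upper-tail) = 0.00000
At α=0.01: p < α → reject H₀

reject H₀: yes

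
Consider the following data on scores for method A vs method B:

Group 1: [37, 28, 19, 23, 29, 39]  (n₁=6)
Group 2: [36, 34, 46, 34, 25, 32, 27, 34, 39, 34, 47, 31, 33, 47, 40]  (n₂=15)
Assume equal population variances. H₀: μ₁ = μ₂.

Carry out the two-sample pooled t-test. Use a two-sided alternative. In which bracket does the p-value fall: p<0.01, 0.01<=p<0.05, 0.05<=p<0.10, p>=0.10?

x̄₁=29.167, s₁=7.757, n₁=6
x̄₂=35.933, s₂=6.734, n₂=15
s_p² = [5·7.757² + 14·6.734²]/19 = 49.2509
SE = √(s_p²·(1/6+1/15)) = 3.3900
t = (29.167−35.933)/3.3900 = -1.9961
df = 19
p-value (two-sided) = 0.06046
→ bracket: 0.05<=p<0.10

p-value bracket: 0.05<=p<0.10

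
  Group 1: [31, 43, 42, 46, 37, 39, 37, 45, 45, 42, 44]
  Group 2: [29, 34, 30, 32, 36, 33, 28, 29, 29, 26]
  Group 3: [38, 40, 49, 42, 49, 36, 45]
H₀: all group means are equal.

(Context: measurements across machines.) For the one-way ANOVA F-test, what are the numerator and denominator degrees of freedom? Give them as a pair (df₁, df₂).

degrees of freedom = [2, 25]

k = 3 groups, N = 28 total
df = (k−1, N−k) = (3−1, 28−3) = (2, 25)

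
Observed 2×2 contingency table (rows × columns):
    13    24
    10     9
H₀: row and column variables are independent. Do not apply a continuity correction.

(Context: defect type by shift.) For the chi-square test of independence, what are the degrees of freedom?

df = (r−1)(c−1) = (2−1)·(2−1) = 1

degrees of freedom = 1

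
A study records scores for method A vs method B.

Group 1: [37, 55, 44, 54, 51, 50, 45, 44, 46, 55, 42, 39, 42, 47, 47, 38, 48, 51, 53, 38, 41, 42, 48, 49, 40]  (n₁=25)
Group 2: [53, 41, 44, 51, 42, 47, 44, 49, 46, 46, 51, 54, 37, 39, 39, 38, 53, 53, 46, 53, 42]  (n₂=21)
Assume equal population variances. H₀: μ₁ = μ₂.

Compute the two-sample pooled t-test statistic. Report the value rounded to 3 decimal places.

test statistic = -0.155

x̄₁=45.840, s₁=5.535, n₁=25
x̄₂=46.095, s₂=5.603, n₂=21
s_p² = [24·5.535² + 20·5.603²]/44 = 30.9811
SE = √(s_p²·(1/25+1/21)) = 1.6476
t = (45.840−46.095)/1.6476 = -0.1549
df = 44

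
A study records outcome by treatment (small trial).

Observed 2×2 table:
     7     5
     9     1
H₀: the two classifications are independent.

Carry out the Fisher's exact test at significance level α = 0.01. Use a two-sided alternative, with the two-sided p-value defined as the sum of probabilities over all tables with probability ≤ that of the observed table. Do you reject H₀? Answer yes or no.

Margins: r₁=12, r₂=10, c₁=16, c₂=6, n=22
p_obs = C(12,7)·C(10,9)/C(22,16); sum pmf over tables with pmf ≤ p_obs
p-value (two-sided) = 0.16188
At α=0.01: p ≥ α → fail to reject H₀

reject H₀: no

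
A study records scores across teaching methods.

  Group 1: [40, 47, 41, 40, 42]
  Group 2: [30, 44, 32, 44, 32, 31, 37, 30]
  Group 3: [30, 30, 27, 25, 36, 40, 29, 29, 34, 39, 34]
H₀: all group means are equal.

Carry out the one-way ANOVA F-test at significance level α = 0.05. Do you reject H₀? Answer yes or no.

Group means [42.00, 35.00, 32.09], grand mean 35.125
SSB = Σnᵢ(x̄ᵢ−x̄)² = 337.716; SSW = ΣΣ(x−x̄ᵢ)² = 520.909
MSB = 337.716/2 = 168.8580; MSW = 520.909/21 = 24.8052
F = MSB/MSW = 6.8074
df = (2, 21)
p-value (upper-tail) = 0.00526
At α=0.05: p < α → reject H₀

reject H₀: yes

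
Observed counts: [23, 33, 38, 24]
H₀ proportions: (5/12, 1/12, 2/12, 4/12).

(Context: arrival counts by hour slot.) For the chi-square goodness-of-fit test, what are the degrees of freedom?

degrees of freedom = 3

df = k − 1 = 4 − 1 = 3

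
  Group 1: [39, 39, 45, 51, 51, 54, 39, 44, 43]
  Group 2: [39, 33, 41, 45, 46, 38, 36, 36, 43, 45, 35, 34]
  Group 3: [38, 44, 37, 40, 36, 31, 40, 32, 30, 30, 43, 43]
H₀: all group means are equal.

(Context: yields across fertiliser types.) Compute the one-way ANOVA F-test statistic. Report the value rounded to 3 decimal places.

Group means [45.00, 39.25, 37.00], grand mean 40.000
SSB = Σnᵢ(x̄ᵢ−x̄)² = 339.750; SSW = ΣΣ(x−x̄ᵢ)² = 802.250
MSB = 339.750/2 = 169.8750; MSW = 802.250/30 = 26.7417
F = MSB/MSW = 6.3524
df = (2, 30)

test statistic = 6.352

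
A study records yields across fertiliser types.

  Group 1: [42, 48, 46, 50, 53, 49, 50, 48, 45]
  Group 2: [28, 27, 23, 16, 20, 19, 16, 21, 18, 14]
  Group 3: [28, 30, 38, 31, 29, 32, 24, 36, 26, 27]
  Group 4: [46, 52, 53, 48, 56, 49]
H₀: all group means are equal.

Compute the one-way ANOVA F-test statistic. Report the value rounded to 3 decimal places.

test statistic = 107.857

Group means [47.89, 20.20, 30.10, 50.67], grand mean 35.371
SSB = Σnᵢ(x̄ᵢ−x̄)² = 5393.449; SSW = ΣΣ(x−x̄ᵢ)² = 516.722
MSB = 5393.449/3 = 1797.8164; MSW = 516.722/31 = 16.6685
F = MSB/MSW = 107.8574
df = (3, 31)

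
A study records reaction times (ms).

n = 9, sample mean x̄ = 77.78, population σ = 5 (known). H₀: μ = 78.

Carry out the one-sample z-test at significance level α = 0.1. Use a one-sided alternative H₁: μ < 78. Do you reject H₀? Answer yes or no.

SE = σ/√n = 5/√9 = 1.6667
z = (x̄−μ₀)/SE = (77.78−78)/1.6667 = -0.1320
p-value (one-sided, H₁ less) = 0.44749
At α=0.1: p ≥ α → fail to reject H₀

reject H₀: no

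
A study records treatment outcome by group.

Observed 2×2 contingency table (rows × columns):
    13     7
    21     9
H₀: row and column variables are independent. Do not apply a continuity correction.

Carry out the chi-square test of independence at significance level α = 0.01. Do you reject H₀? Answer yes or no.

Row totals [20, 30], col totals [34, 16], n=50
χ² = (13−13.60)²/13.60 + (7−6.40)²/6.40 + (21−20.40)²/20.40 + (9−9.60)²/9.60 = 0.1379
df = 1
p-value (upper-tail) = 0.71041
At α=0.01: p ≥ α → fail to reject H₀

reject H₀: no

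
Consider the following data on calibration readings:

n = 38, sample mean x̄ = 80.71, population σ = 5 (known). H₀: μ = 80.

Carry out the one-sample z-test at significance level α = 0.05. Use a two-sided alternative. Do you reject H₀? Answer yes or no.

reject H₀: no

SE = σ/√n = 5/√38 = 0.8111
z = (x̄−μ₀)/SE = (80.71−80)/0.8111 = 0.8753
p-value (two-sided) = 0.38139
At α=0.05: p ≥ α → fail to reject H₀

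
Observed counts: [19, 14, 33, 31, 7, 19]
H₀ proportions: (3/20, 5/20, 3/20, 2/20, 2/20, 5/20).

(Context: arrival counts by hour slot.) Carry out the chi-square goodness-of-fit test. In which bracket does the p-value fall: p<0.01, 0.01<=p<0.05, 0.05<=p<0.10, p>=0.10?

p-value bracket: p<0.01

n = 123; E_i = n·p_i = [18.45, 30.75, 18.45, 12.30, 12.30, 30.75]
χ² = (19−18.45)²/18.45 + (14−30.75)²/30.75 + (33−18.45)²/18.45 + (31−12.30)²/12.30 + (7−12.30)²/12.30 + (19−30.75)²/30.75 = 55.8184
df = 5
p-value (upper-tail) = 0.00000
→ bracket: p<0.01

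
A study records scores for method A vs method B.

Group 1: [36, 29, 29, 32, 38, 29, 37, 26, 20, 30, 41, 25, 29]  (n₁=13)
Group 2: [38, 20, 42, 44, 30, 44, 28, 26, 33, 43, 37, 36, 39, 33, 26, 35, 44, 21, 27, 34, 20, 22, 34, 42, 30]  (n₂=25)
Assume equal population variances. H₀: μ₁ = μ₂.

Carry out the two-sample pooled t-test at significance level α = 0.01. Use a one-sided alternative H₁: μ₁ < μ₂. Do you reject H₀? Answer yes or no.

x̄₁=30.846, s₁=5.843, n₁=13
x̄₂=33.120, s₂=7.897, n₂=25
s_p² = [12·5.843² + 24·7.897²]/36 = 52.9537
SE = √(s_p²·(1/13+1/25)) = 2.4883
t = (30.846−33.120)/2.4883 = -0.9138
df = 36
p-value (one-sided, H₁ less) = 0.18344
At α=0.01: p ≥ α → fail to reject H₀

reject H₀: no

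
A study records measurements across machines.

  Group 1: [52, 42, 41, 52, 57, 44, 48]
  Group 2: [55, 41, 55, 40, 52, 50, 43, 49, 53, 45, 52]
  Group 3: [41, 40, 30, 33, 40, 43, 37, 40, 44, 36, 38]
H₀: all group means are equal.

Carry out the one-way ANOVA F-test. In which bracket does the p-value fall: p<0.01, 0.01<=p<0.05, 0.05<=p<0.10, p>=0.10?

p-value bracket: p<0.01

Group means [48.00, 48.64, 38.36], grand mean 44.586
SSB = Σnᵢ(x̄ᵢ−x̄)² = 687.944; SSW = ΣΣ(x−x̄ᵢ)² = 691.091
MSB = 687.944/2 = 343.9718; MSW = 691.091/26 = 26.5804
F = MSB/MSW = 12.9408
df = (2, 26)
p-value (upper-tail) = 0.00013
→ bracket: p<0.01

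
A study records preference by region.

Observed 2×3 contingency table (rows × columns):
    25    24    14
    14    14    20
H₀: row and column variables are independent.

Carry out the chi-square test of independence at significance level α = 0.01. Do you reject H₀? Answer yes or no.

reject H₀: no

Row totals [63, 48], col totals [39, 38, 34], n=111
χ² = (25−22.14)²/22.14 + (24−21.57)²/21.57 + (14−19.30)²/19.30 + (14−16.86)²/16.86 + (14−16.43)²/16.43 + (20−14.70)²/14.70 = 4.8546
df = 2
p-value (upper-tail) = 0.08828
At α=0.01: p ≥ α → fail to reject H₀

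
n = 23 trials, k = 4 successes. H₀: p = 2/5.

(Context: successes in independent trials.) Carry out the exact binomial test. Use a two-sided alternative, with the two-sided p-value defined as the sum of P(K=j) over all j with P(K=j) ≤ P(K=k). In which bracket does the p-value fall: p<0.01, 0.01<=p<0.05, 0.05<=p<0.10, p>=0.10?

p-value bracket: 0.01<=p<0.05

Exact binomial: n=23, k=4, p₀=2/5=0.4000
P(X=j) = C(n,j)·p₀^j·(1−p₀)^(n−j); p = Σ P(X=j) over j with P(X=j) ≤ P(X=4)
p-value (two-sided) = 0.03179
→ bracket: 0.01<=p<0.05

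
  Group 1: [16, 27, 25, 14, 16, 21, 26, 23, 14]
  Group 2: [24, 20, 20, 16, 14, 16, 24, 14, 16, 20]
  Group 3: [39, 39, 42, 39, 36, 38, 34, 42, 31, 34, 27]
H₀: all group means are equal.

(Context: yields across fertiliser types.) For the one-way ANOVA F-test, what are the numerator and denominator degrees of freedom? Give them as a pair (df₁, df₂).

degrees of freedom = [2, 27]

k = 3 groups, N = 30 total
df = (k−1, N−k) = (3−1, 30−3) = (2, 27)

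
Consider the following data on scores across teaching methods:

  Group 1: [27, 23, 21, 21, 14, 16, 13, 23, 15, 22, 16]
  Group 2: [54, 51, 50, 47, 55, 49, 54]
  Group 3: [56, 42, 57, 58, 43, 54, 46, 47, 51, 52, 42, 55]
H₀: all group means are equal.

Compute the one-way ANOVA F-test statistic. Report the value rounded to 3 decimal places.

test statistic = 142.059

Group means [19.18, 51.43, 50.25], grand mean 39.133
SSB = Σnᵢ(x̄ᵢ−x̄)² = 6919.866; SSW = ΣΣ(x−x̄ᵢ)² = 657.601
MSB = 6919.866/2 = 3459.9330; MSW = 657.601/27 = 24.3556
F = MSB/MSW = 142.0592
df = (2, 27)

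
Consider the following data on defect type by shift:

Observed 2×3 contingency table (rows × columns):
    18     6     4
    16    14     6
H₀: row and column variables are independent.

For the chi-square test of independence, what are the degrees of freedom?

degrees of freedom = 2

df = (r−1)(c−1) = (2−1)·(3−1) = 2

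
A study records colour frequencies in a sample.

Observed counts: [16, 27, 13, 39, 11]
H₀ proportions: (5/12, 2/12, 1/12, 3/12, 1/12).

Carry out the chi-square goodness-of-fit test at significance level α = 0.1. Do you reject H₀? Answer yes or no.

reject H₀: yes

n = 106; E_i = n·p_i = [44.17, 17.67, 8.83, 26.50, 8.83]
χ² = (16−44.17)²/44.17 + (27−17.67)²/17.67 + (13−8.83)²/8.83 + (39−26.50)²/26.50 + (11−8.83)²/8.83 = 31.2868
df = 4
p-value (upper-tail) = 0.00000
At α=0.1: p < α → reject H₀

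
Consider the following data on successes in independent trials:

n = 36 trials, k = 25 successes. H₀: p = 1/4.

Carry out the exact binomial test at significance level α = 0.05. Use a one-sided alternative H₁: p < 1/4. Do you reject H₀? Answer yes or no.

reject H₀: no

Exact binomial: n=36, k=25, p₀=1/4=0.2500
P(X≤25) from Σ C(n,i)·p₀^i·(1−p₀)^(n−i)
p-value (one-sided, H₁ less) = 1.00000
At α=0.05: p ≥ α → fail to reject H₀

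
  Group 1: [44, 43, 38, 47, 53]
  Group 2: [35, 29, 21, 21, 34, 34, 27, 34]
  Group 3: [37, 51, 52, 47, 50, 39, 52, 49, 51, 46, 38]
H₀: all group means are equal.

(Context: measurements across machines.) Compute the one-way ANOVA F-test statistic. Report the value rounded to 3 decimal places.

test statistic = 22.318

Group means [45.00, 29.38, 46.55], grand mean 40.500
SSB = Σnᵢ(x̄ᵢ−x̄)² = 1493.398; SSW = ΣΣ(x−x̄ᵢ)² = 702.602
MSB = 1493.398/2 = 746.6989; MSW = 702.602/21 = 33.4573
F = MSB/MSW = 22.3180
df = (2, 21)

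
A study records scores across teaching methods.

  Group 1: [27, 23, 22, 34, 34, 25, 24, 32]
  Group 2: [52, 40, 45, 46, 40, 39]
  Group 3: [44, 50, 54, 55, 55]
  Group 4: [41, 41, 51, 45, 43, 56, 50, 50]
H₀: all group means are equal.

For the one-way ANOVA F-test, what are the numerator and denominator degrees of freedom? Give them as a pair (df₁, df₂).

k = 4 groups, N = 27 total
df = (k−1, N−k) = (4−1, 27−4) = (3, 23)

degrees of freedom = [3, 23]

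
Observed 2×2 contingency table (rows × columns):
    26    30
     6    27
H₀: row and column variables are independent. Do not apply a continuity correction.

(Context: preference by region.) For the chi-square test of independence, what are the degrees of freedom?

degrees of freedom = 1

df = (r−1)(c−1) = (2−1)·(2−1) = 1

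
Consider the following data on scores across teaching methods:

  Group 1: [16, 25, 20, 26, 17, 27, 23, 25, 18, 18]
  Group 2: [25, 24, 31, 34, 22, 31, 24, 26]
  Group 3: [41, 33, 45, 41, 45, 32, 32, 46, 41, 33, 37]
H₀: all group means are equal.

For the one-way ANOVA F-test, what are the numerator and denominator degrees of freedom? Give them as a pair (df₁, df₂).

k = 3 groups, N = 29 total
df = (k−1, N−k) = (3−1, 29−3) = (2, 26)

degrees of freedom = [2, 26]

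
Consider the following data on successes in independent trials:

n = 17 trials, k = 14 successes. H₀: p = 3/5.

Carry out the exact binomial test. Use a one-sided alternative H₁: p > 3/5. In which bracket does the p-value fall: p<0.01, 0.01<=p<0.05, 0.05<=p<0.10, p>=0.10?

Exact binomial: n=17, k=14, p₀=3/5=0.6000
P(X≥14) from Σ C(n,i)·p₀^i·(1−p₀)^(n−i)
p-value (one-sided, H₁ greater) = 0.04642
→ bracket: 0.01<=p<0.05

p-value bracket: 0.01<=p<0.05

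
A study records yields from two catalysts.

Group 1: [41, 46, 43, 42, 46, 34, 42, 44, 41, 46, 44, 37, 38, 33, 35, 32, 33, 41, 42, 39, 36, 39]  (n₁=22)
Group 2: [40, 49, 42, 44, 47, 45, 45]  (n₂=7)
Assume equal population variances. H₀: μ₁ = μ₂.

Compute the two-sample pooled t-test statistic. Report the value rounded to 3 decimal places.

x̄₁=39.727, s₁=4.453, n₁=22
x̄₂=44.571, s₂=2.992, n₂=7
s_p² = [21·4.453² + 6·2.992²]/27 = 17.4103
SE = √(s_p²·(1/22+1/7)) = 1.8107
t = (39.727−44.571)/1.8107 = -2.6753
df = 27

test statistic = -2.675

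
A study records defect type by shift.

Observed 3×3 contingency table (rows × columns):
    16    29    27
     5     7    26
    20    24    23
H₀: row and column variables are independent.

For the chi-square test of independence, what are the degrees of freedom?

degrees of freedom = 4

df = (r−1)(c−1) = (3−1)·(3−1) = 4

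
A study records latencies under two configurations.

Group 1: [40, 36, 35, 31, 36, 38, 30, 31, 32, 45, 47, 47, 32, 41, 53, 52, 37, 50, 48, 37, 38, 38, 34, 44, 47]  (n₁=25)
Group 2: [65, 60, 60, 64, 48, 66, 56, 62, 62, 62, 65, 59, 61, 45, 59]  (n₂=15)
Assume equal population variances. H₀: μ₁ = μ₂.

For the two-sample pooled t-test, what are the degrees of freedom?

degrees of freedom = 38

df = n₁ + n₂ − 2 = 25 + 15 − 2 = 38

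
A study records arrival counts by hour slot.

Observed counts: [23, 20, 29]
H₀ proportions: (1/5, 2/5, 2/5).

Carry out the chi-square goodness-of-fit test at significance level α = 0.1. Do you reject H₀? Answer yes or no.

n = 72; E_i = n·p_i = [14.40, 28.80, 28.80]
χ² = (23−14.40)²/14.40 + (20−28.80)²/28.80 + (29−28.80)²/28.80 = 7.8264
df = 2
p-value (upper-tail) = 0.01998
At α=0.1: p < α → reject H₀

reject H₀: yes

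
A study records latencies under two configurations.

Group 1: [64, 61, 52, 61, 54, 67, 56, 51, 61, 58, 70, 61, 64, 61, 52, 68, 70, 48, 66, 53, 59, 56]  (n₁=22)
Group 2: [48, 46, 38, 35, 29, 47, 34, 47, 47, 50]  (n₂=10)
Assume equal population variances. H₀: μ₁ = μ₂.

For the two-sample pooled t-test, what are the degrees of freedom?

df = n₁ + n₂ − 2 = 22 + 10 − 2 = 30

degrees of freedom = 30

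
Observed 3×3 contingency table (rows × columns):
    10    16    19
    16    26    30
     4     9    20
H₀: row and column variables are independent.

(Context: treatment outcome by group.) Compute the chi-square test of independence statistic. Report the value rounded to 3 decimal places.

Row totals [45, 72, 33], col totals [30, 51, 69], n=150
χ² = (10−9.00)²/9.00 + (16−15.30)²/15.30 + (19−20.70)²/20.70 + (16−14.40)²/14.40 + (26−24.48)²/24.48 + (30−33.12)²/33.12 + (4−6.60)²/6.60 + (9−11.22)²/11.22 + (20−15.18)²/15.18 = 3.8428
df = 4

test statistic = 3.843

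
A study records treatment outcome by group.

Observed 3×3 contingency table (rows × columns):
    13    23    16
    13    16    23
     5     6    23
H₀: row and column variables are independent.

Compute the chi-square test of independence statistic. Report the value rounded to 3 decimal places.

test statistic = 11.983

Row totals [52, 52, 34], col totals [31, 45, 62], n=138
χ² = (13−11.68)²/11.68 + (23−16.96)²/16.96 + (16−23.36)²/23.36 + (13−11.68)²/11.68 + (16−16.96)²/16.96 + (23−23.36)²/23.36 + (5−7.64)²/7.64 + (6−11.09)²/11.09 + (23−15.28)²/15.28 = 11.9827
df = 4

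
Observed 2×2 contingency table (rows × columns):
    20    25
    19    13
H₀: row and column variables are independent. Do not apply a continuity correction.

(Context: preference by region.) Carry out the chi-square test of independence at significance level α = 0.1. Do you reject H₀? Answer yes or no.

reject H₀: no

Row totals [45, 32], col totals [39, 38], n=77
χ² = (20−22.79)²/22.79 + (25−22.21)²/22.21 + (19−16.21)²/16.21 + (13−15.79)²/15.79 = 1.6678
df = 1
p-value (upper-tail) = 0.19655
At α=0.1: p ≥ α → fail to reject H₀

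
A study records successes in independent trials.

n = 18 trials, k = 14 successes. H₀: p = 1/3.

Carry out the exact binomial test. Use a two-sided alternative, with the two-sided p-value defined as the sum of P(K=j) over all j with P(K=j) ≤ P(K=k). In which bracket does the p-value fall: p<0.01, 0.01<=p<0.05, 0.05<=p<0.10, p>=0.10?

p-value bracket: p<0.01

Exact binomial: n=18, k=14, p₀=1/3=0.3333
P(X=j) = C(n,j)·p₀^j·(1−p₀)^(n−j); p = Σ P(X=j) over j with P(X=j) ≤ P(X=14)
p-value (two-sided) = 0.00014
→ bracket: p<0.01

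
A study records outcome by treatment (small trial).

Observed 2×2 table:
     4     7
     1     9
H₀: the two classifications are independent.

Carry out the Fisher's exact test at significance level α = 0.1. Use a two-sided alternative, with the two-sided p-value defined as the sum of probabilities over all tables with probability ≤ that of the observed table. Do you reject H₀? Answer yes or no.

reject H₀: no

Margins: r₁=11, r₂=10, c₁=5, c₂=16, n=21
p_obs = C(11,4)·C(10,1)/C(21,5); sum pmf over tables with pmf ≤ p_obs
p-value (two-sided) = 0.31078
At α=0.1: p ≥ α → fail to reject H₀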